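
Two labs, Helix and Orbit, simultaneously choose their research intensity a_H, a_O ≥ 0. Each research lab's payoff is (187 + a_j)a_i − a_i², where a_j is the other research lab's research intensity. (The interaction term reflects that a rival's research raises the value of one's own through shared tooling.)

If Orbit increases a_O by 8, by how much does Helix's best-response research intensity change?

Helix's payoff is (187 + a_O)a_H − a_H².
∂π/∂a_H = 187 + a_O − 2a_H = 0, so a_H = 93.5 + 0.5a_O.
The reaction-function slope is 0.5, so an 8-unit rise in a_O moves a_H by 0.5 × 8 = 4. Helix's best response rises — the actions are strategic complements.

4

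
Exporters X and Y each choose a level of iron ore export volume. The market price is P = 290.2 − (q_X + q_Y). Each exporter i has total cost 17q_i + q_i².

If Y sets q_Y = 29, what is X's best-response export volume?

61.05

Exporter X's profit: π = q_X(290.2 − (q_X + q_Y)) − 17q_X − q_X².
∂π/∂q_X = 273.2 − 4q_X − q_Y = 0, so q_X = 68.3 − 0.25q_Y.
At q_Y = 29: q_X = 68.3 − 0.25·29 = 61.05.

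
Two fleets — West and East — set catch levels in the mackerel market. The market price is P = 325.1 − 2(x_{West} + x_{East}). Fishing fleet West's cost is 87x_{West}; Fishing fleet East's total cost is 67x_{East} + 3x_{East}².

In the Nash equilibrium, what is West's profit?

Fishing fleet West's profit: π = x_{West}(325.1 − 2(x_{West} + x_{East})) − 87x_{West}.
∂π/∂x_{West} = 238.1 − 4x_{West} − 2x_{East} = 0, so x_{West} = 59.525 − 0.5x_{East}.
For East: ∂π/∂x_{East} = 258.1 − 10x_{East} − 2x_{West} = 0 ⇒ x_{East} = 25.81 − 0.2x_{West}.
Plugging x_{East} into West's best response: x_{West} = 59.525 − 0.5(25.81 − 0.2x_{West}) ⇒ 0.9x_{West} = 46.62, so x_{West} = 51.8.
Then x_{East} = 25.81 − 0.2·51.8 = 15.45.
Price P = 325.1 − 2·67.25 = 190.6.
West's profit: (190.6 − 87)·51.8 = 5366.48.

5366.48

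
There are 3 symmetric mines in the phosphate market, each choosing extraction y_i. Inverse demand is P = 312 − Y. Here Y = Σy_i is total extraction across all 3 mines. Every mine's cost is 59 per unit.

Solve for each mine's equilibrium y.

63.25

A representative mine's profit is π_i = y_i(312 − Y) − 59y_i, with Y = y_i + Σ_{j≠i} y_j.
First-order condition: 253 − 2y_i − Σ_{j≠i} y_j = 0.
With identical mines, set every y_j = y: then 253 − 2y − 2y = 0, i.e. y = 253/4 = 63.25.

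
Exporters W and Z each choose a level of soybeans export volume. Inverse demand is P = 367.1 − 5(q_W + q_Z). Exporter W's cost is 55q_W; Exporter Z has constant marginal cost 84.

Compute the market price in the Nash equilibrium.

Exporter W's profit: π = q_W(367.1 − 5(q_W + q_Z)) − 55q_W.
∂π/∂q_W = 312.1 − 10q_W − 5q_Z = 0, so q_W = 31.21 − 0.5q_Z.
By the same steps for Z: q_Z = 28.31 − 0.5q_W.
Substituting the second reaction function into the first: q_W = 31.21 − 0.5(28.31 − 0.5q_W), which gives 0.75q_W = 17.055 ⇒ q_W = 22.74.
Then q_Z = 28.31 − 0.5·22.74 = 16.94.
Equilibrium price: P = 367.1 − 5·39.68 = 168.7.

168.7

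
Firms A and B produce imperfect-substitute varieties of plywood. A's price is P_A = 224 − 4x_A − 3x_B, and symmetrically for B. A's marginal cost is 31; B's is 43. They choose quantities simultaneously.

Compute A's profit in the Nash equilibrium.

Firm A's profit: π = x_A(224 − 4x_A − 3x_B) − 31x_A.
∂π/∂x_A = 193 − 8x_A − 3x_B = 0 ⇒ x_A = 24.125 − 0.375x_B.
Similarly x_B = 22.625 − 0.375x_A.
Solving the two reaction functions simultaneously: (1 − (−0.375)(−0.375))x_A = 24.125 − 0.375·22.625, so (55/64)x_A = 1001/64 and x_A = 18.2.
Then x_B = 22.625 − 0.375·18.2 = 15.8.
P_A = 224 − 4·18.2 − 3·15.8 = 103.8.
Profit = (103.8 − 31)·18.2 = 1324.96.

1324.96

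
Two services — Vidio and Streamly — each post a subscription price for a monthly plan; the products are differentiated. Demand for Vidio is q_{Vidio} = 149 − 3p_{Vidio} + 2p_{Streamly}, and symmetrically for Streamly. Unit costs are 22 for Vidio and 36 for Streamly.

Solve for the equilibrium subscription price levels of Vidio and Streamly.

56.375, 61.625

Vidio's profit: π = (p_{Vidio} − 22)(149 − 3p_{Vidio} + 2p_{Streamly}).
∂π/∂p_{Vidio} = 215 − 6p_{Vidio} + 2p_{Streamly} = 0 ⇒ p_{Vidio} = 215/6 + (1/3)p_{Streamly}.
Similarly p_{Streamly} = 257/6 + (1/3)p_{Vidio}.
Solving the two reaction functions simultaneously: (1 − (1/3)(1/3))p_{Vidio} = 215/6 + (1/3)·(257/6), so (8/9)p_{Vidio} = 451/9 and p_{Vidio} = 56.375.
Then p_{Streamly} = 257/6 + (1/3)·56.375 = 61.625.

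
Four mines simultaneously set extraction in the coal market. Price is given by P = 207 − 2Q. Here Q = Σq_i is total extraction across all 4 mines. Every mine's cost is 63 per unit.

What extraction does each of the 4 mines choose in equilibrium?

A representative mine's profit is π_i = q_i(207 − 2Q) − 63q_i, with Q = q_i + Σ_{j≠i} q_j.
First-order condition: 144 − 4q_i − 2Σ_{j≠i} q_j = 0.
With identical mines, set every q_j = q: then 144 − 4q − 6q = 0, i.e. q = 144/10 = 14.4.

14.4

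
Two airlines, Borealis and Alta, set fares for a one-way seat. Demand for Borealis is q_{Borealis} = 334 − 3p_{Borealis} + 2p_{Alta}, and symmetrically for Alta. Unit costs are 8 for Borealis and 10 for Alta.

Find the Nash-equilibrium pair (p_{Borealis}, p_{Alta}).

Borealis's profit: π = (p_{Borealis} − 8)(334 − 3p_{Borealis} + 2p_{Alta}).
∂π/∂p_{Borealis} = 358 − 6p_{Borealis} + 2p_{Alta} = 0 ⇒ p_{Borealis} = 179/3 + (1/3)p_{Alta}.
Similarly p_{Alta} = 182/3 + (1/3)p_{Borealis}.
Substituting the second reaction function into the first: p_{Borealis} = 179/3 + (1/3)(182/3 + (1/3)p_{Borealis}), which gives (8/9)p_{Borealis} = 719/9 ⇒ p_{Borealis} = 89.875.
Then p_{Alta} = 182/3 + (1/3)·89.875 = 90.625.

89.875, 90.625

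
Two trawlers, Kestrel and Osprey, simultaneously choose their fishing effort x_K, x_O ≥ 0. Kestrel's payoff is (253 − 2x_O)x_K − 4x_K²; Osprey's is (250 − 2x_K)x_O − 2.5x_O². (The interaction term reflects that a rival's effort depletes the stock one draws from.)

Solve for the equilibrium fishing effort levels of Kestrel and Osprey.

Expanding Kestrel's payoff: 253x_K − 2x_Ox_K − 4x_K².
∂π/∂x_K = 253 − 2x_O − 8x_K = 0, so x_K = 31.625 − 0.25x_O.
Likewise for Osprey: x_O = 50 − 0.4x_K.
Plugging x_O into Kestrel's best response: x_K = 31.625 − 0.25(50 − 0.4x_K) ⇒ 0.9x_K = 19.125, so x_K = 21.25.
Then x_O = 50 − 0.4·21.25 = 41.5.

21.25, 41.5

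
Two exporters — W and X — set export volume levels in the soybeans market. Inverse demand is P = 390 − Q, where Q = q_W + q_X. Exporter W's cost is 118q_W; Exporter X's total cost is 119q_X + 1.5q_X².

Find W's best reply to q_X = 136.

Exporter W's profit: π = q_W(390 − (q_W + q_X)) − 118q_W.
∂π/∂q_W = 272 − 2q_W − q_X = 0, so q_W = 136 − 0.5q_X.
At q_X = 136: q_W = 136 − 0.5·136 = 68.

68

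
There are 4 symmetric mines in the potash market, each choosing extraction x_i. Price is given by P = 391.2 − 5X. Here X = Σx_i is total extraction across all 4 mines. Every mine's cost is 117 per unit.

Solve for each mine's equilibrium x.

10.968

A representative mine's profit is π_i = x_i(391.2 − 5X) − 117x_i, with X = x_i + Σ_{j≠i} x_j.
First-order condition: 274.2 − 10x_i − 5Σ_{j≠i} x_j = 0.
Imposing symmetry (x_j = x for all j) turns Σ_{j≠i} x_j into 3x, so 274.2 = 25x and x = 10.968.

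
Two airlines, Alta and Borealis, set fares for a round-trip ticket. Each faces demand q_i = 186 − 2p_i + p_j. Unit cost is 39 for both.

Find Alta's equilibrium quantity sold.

Alta's profit: π = (p_{Alta} − 39)(186 − 2p_{Alta} + p_{Borealis}).
∂π/∂p_{Alta} = 264 − 4p_{Alta} + p_{Borealis} = 0 ⇒ p_{Alta} = 66 + 0.25p_{Borealis}.
The game is symmetric, so in equilibrium p_{Borealis} = p_{Alta}: the reaction function gives 0.75p_{Alta} = 66, hence p_{Alta} = 88.
q_{Alta} = 186 − 2·88 + 88 = 98.

98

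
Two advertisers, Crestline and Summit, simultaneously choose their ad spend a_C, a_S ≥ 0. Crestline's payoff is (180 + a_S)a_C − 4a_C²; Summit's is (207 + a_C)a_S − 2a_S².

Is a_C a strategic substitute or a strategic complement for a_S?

strategic complements

Expanding Crestline's payoff: 180a_C + a_Sa_C − 4a_C².
∂π/∂a_C = 180 + a_S − 8a_C = 0, so a_C = 22.5 + 0.125a_S.
The best-response slope da_C/da_S = 0.125 > 0: the reaction function is upward-sloping, so the choices are strategic complements.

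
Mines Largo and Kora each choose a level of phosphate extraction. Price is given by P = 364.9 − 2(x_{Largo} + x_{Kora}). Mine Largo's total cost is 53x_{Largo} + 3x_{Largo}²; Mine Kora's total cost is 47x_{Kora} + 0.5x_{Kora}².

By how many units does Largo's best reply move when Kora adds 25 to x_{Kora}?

-5

Mine Largo's profit: π = x_{Largo}(364.9 − 2(x_{Largo} + x_{Kora})) − 53x_{Largo} − 3x_{Largo}².
∂π/∂x_{Largo} = 311.9 − 10x_{Largo} − 2x_{Kora} = 0, so x_{Largo} = 31.19 − 0.2x_{Kora}.
The reaction-function slope is −0.2, so a 25-unit rise in x_{Kora} moves x_{Largo} by −0.2 × 25 = −5. Largo's best response falls — the actions are strategic substitutes.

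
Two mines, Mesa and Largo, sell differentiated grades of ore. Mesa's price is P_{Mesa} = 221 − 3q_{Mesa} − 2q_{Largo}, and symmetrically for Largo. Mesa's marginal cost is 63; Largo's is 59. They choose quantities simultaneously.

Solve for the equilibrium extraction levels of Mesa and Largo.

Mine Mesa's profit: π = q_{Mesa}(221 − 3q_{Mesa} − 2q_{Largo}) − 63q_{Mesa}.
∂π/∂q_{Mesa} = 158 − 6q_{Mesa} − 2q_{Largo} = 0 ⇒ q_{Mesa} = 79/3 − (1/3)q_{Largo}.
Similarly q_{Largo} = 27 − (1/3)q_{Mesa}.
Solving the two reaction functions simultaneously: (1 − (−1/3)(−1/3))q_{Mesa} = 79/3 − (1/3)·27, so (8/9)q_{Mesa} = 52/3 and q_{Mesa} = 19.5.
Then q_{Largo} = 27 − (1/3)·19.5 = 20.5.

19.5, 20.5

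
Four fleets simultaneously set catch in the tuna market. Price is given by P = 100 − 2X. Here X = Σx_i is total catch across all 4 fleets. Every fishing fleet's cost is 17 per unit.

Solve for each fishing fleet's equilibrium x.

8.3

A representative fishing fleet's profit is π_i = x_i(100 − 2X) − 17x_i, with X = x_i + Σ_{j≠i} x_j.
First-order condition: 83 − 4x_i − 2Σ_{j≠i} x_j = 0.
With identical fishing fleets, set every x_j = x: then 83 − 4x − 6x = 0, i.e. x = 83/10 = 8.3.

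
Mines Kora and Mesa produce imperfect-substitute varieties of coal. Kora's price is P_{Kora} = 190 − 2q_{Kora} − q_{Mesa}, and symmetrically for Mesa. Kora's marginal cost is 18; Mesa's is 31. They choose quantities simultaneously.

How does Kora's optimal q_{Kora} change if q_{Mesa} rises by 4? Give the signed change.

-1

Mine Kora's profit: π = q_{Kora}(190 − 2q_{Kora} − q_{Mesa}) − 18q_{Kora}.
∂π/∂q_{Kora} = 172 − 4q_{Kora} − q_{Mesa} = 0 ⇒ q_{Kora} = 43 − 0.25q_{Mesa}.
The reaction-function slope is −0.25, so a 4-unit rise in q_{Mesa} moves q_{Kora} by −0.25 × 4 = −1. Kora's best response falls — the actions are strategic substitutes.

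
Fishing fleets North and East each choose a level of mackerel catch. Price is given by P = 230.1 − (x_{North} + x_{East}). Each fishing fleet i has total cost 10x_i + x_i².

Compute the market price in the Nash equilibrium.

Fishing fleet North's profit: π = x_{North}(230.1 − (x_{North} + x_{East})) − 10x_{North} − x_{North}².
∂π/∂x_{North} = 220.1 − 4x_{North} − x_{East} = 0, so x_{North} = 55.025 − 0.25x_{East}.
The game is symmetric, so in equilibrium x_{East} = x_{North}: the reaction function gives 1.25x_{North} = 55.025, hence x_{North} = 44.02.
Equilibrium price: P = 230.1 − 88.04 = 142.06.

142.06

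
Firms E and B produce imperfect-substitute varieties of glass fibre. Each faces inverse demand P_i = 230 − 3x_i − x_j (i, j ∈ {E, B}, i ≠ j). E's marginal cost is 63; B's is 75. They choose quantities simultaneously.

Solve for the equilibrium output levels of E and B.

Firm E's profit: π = x_E(230 − 3x_E − x_B) − 63x_E.
∂π/∂x_E = 167 − 6x_E − x_B = 0 ⇒ x_E = 167/6 − (1/6)x_B.
Similarly x_B = 155/6 − (1/6)x_E.
Substituting the second reaction function into the first: x_E = 167/6 − (1/6)(155/6 − (1/6)x_E), which gives (35/36)x_E = 847/36 ⇒ x_E = 24.2.
Then x_B = 155/6 − (1/6)·24.2 = 21.8.

24.2, 21.8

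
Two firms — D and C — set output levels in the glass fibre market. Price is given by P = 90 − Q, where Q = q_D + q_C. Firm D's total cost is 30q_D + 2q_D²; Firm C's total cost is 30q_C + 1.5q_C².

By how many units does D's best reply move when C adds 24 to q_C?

Firm D's profit: π = q_D(90 − (q_D + q_C)) − 30q_D − 2q_D².
∂π/∂q_D = 60 − 6q_D − q_C = 0, so q_D = 10 − (1/6)q_C.
The reaction-function slope is −1/6, so a 24-unit rise in q_C moves q_D by −1/6 × 24 = −4. D's best response falls — the actions are strategic substitutes.

-4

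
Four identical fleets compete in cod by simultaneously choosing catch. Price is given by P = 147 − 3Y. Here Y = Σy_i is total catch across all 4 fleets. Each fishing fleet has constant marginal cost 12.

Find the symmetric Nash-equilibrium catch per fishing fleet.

9

A representative fishing fleet's profit is π_i = y_i(147 − 3Y) − 12y_i, with Y = y_i + Σ_{j≠i} y_j.
First-order condition: 135 − 6y_i − 3Σ_{j≠i} y_j = 0.
With identical fishing fleets, set every y_j = y: then 135 − 6y − 9y = 0, i.e. y = 135/15 = 9.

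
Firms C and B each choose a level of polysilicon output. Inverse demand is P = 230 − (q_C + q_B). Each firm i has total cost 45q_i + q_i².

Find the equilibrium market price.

Firm C's profit: π = q_C(230 − (q_C + q_B)) − 45q_C − q_C².
∂π/∂q_C = 185 − 4q_C − q_B = 0, so q_C = 46.25 − 0.25q_B.
The game is symmetric, so in equilibrium q_B = q_C: the reaction function gives 1.25q_C = 46.25, hence q_C = 37.
Equilibrium price: P = 230 − 74 = 156.

156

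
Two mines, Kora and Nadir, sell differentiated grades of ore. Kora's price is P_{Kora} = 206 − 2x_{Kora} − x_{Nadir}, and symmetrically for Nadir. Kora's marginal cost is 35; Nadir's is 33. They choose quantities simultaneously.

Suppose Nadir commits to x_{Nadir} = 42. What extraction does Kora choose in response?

32.25

Mine Kora's profit: π = x_{Kora}(206 − 2x_{Kora} − x_{Nadir}) − 35x_{Kora}.
∂π/∂x_{Kora} = 171 − 4x_{Kora} − x_{Nadir} = 0 ⇒ x_{Kora} = 42.75 − 0.25x_{Nadir}.
At x_{Nadir} = 42: x_{Kora} = 42.75 − 0.25·42 = 32.25.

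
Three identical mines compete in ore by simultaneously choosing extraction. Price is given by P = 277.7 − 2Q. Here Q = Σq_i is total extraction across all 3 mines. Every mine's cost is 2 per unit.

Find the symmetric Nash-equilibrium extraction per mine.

34.4625

A representative mine's profit is π_i = q_i(277.7 − 2Q) − 2q_i, with Q = q_i + Σ_{j≠i} q_j.
First-order condition: 275.7 − 4q_i − 2Σ_{j≠i} q_j = 0.
Imposing symmetry (q_j = q for all j) turns Σ_{j≠i} q_j into 2q, so 275.7 = 8q and q = 34.4625.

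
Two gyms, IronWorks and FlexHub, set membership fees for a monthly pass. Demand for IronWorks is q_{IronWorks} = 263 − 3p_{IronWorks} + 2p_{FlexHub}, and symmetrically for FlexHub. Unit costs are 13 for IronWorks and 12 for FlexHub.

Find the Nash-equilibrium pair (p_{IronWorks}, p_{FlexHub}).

IronWorks's profit: π = (p_{IronWorks} − 13)(263 − 3p_{IronWorks} + 2p_{FlexHub}).
∂π/∂p_{IronWorks} = 302 − 6p_{IronWorks} + 2p_{FlexHub} = 0 ⇒ p_{IronWorks} = 151/3 + (1/3)p_{FlexHub}.
Similarly p_{FlexHub} = 299/6 + (1/3)p_{IronWorks}.
Substituting the second reaction function into the first: p_{IronWorks} = 151/3 + (1/3)(299/6 + (1/3)p_{IronWorks}), which gives (8/9)p_{IronWorks} = 1205/18 ⇒ p_{IronWorks} = 75.3125.
Then p_{FlexHub} = 299/6 + (1/3)·75.3125 = 74.9375.

75.3125, 74.9375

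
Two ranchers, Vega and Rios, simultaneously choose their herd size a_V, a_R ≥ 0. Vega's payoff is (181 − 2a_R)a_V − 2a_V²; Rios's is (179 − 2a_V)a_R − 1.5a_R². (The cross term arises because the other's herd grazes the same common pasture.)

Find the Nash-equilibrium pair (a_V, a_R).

23.125, 44.25

Expanding Vega's payoff: 181a_V − 2a_Ra_V − 2a_V².
∂π/∂a_V = 181 − 2a_R − 4a_V = 0, so a_V = 45.25 − 0.5a_R.
Likewise for Rios: a_R = 179/3 − (2/3)a_V.
Solving the two reaction functions simultaneously: (1 − (−0.5)(−2/3))a_V = 45.25 − 0.5·(179/3), so (2/3)a_V = 185/12 and a_V = 23.125.
Then a_R = 179/3 − (2/3)·23.125 = 44.25.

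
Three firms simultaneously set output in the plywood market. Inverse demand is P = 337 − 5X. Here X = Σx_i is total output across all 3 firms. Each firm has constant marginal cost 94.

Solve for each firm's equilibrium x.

A representative firm's profit is π_i = x_i(337 − 5X) − 94x_i, with X = x_i + Σ_{j≠i} x_j.
First-order condition: 243 − 10x_i − 5Σ_{j≠i} x_j = 0.
With identical firms, set every x_j = x: then 243 − 10x − 10x = 0, i.e. x = 243/20 = 12.15.

12.15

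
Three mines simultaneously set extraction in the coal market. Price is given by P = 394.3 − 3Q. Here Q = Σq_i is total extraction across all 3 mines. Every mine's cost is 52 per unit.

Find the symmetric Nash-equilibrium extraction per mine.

A representative mine's profit is π_i = q_i(394.3 − 3Q) − 52q_i, with Q = q_i + Σ_{j≠i} q_j.
First-order condition: 342.3 − 6q_i − 3Σ_{j≠i} q_j = 0.
With identical mines, set every q_j = q: then 342.3 − 6q − 6q = 0, i.e. q = 342.3/12 = 28.525.

28.525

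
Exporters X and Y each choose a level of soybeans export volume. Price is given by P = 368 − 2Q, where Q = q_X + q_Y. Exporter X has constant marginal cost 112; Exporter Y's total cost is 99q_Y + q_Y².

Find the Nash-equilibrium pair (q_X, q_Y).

49.9, 28.2

Exporter X's profit: π = q_X(368 − 2(q_X + q_Y)) − 112q_X.
∂π/∂q_X = 256 − 4q_X − 2q_Y = 0, so q_X = 64 − 0.5q_Y.
For Y: ∂π/∂q_Y = 269 − 6q_Y − 2q_X = 0 ⇒ q_Y = 269/6 − (1/3)q_X.
Plugging q_Y into X's best response: q_X = 64 − 0.5(269/6 − (1/3)q_X) ⇒ (5/6)q_X = 499/12, so q_X = 49.9.
Then q_Y = 269/6 − (1/3)·49.9 = 28.2.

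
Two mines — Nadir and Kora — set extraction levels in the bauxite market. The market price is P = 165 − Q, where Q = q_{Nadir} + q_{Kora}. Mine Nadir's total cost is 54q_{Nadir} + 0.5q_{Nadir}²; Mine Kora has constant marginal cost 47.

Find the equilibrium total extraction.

Mine Nadir's profit: π = q_{Nadir}(165 − (q_{Nadir} + q_{Kora})) − 54q_{Nadir} − 0.5q_{Nadir}².
∂π/∂q_{Nadir} = 111 − 3q_{Nadir} − q_{Kora} = 0, so q_{Nadir} = 37 − (1/3)q_{Kora}.
For Kora: ∂π/∂q_{Kora} = 118 − 2q_{Kora} − q_{Nadir} = 0 ⇒ q_{Kora} = 59 − 0.5q_{Nadir}.
Solving the two reaction functions simultaneously: (1 − (−1/3)(−0.5))q_{Nadir} = 37 − (1/3)·59, so (5/6)q_{Nadir} = 52/3 and q_{Nadir} = 20.8.
Then q_{Kora} = 59 − 0.5·20.8 = 48.6.
Total extraction: 20.8 + 48.6 = 69.4.

69.4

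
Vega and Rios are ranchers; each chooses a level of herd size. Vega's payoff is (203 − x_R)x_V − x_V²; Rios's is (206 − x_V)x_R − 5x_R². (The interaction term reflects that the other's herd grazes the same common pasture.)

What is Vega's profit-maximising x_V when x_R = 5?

Expanding Vega's payoff: 203x_V − x_Rx_V − x_V².
∂π/∂x_V = 203 − x_R − 2x_V = 0, so x_V = 101.5 − 0.5x_R.
At x_R = 5: x_V = 101.5 − 0.5·5 = 99.

99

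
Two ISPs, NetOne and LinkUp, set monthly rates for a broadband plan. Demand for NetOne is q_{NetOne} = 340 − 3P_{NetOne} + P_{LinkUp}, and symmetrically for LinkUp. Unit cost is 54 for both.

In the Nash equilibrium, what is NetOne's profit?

6458.88

NetOne's profit: π = (P_{NetOne} − 54)(340 − 3P_{NetOne} + P_{LinkUp}).
∂π/∂P_{NetOne} = 502 − 6P_{NetOne} + P_{LinkUp} = 0 ⇒ P_{NetOne} = 251/3 + (1/6)P_{LinkUp}.
Setting P_{NetOne} = P_{LinkUp} in the reaction function: P_{NetOne} = 251/3 + (1/6)P_{NetOne}, so P_{NetOne} = (251/3) / (5/6) = 100.4.
q_{NetOne} = 340 − 3·100.4 + 100.4 = 139.2.
Profit = (100.4 − 54)·139.2 = 6458.88.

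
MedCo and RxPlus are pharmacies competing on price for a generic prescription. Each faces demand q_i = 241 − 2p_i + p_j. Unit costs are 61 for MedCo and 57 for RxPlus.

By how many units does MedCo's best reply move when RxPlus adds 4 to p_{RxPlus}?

MedCo's profit: π = (p_{MedCo} − 61)(241 − 2p_{MedCo} + p_{RxPlus}).
∂π/∂p_{MedCo} = 363 − 4p_{MedCo} + p_{RxPlus} = 0 ⇒ p_{MedCo} = 90.75 + 0.25p_{RxPlus}.
The reaction-function slope is 0.25, so a 4-unit rise in p_{RxPlus} moves p_{MedCo} by 0.25 × 4 = 1. MedCo's best response rises — the actions are strategic complements.

1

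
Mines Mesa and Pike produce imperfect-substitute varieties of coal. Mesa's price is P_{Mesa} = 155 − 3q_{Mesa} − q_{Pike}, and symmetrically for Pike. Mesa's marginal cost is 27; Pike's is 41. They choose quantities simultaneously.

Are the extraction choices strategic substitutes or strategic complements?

strategic substitutes

Mine Mesa's profit: π = q_{Mesa}(155 − 3q_{Mesa} − q_{Pike}) − 27q_{Mesa}.
∂π/∂q_{Mesa} = 128 − 6q_{Mesa} − q_{Pike} = 0 ⇒ q_{Mesa} = 64/3 − (1/6)q_{Pike}.
The best-response slope dq_{Mesa}/dq_{Pike} = −1/6 < 0: the reaction function is downward-sloping, so the choices are strategic substitutes.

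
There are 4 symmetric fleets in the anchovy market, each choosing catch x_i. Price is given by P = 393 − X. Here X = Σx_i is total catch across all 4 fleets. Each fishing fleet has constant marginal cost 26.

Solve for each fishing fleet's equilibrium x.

A representative fishing fleet's profit is π_i = x_i(393 − X) − 26x_i, with X = x_i + Σ_{j≠i} x_j.
First-order condition: 367 − 2x_i − Σ_{j≠i} x_j = 0.
Imposing symmetry (x_j = x for all j) turns Σ_{j≠i} x_j into 3x, so 367 = 5x and x = 73.4.

73.4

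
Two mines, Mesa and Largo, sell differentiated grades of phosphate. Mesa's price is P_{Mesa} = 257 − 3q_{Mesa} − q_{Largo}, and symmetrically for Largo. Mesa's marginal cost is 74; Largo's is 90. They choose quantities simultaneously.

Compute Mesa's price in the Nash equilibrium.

Mine Mesa's profit: π = q_{Mesa}(257 − 3q_{Mesa} − q_{Largo}) − 74q_{Mesa}.
∂π/∂q_{Mesa} = 183 − 6q_{Mesa} − q_{Largo} = 0 ⇒ q_{Mesa} = 30.5 − (1/6)q_{Largo}.
Similarly q_{Largo} = 167/6 − (1/6)q_{Mesa}.
Plugging q_{Largo} into Mesa's best response: q_{Mesa} = 30.5 − (1/6)(167/6 − (1/6)q_{Mesa}) ⇒ (35/36)q_{Mesa} = 931/36, so q_{Mesa} = 26.6.
Then q_{Largo} = 167/6 − (1/6)·26.6 = 23.4.
P_{Mesa} = 257 − 3·26.6 − 23.4 = 153.8.

153.8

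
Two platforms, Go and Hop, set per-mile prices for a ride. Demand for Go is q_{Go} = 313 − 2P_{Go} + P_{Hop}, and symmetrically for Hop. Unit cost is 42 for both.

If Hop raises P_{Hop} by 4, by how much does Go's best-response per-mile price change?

1

Go's profit: π = (P_{Go} − 42)(313 − 2P_{Go} + P_{Hop}).
∂π/∂P_{Go} = 397 − 4P_{Go} + P_{Hop} = 0 ⇒ P_{Go} = 99.25 + 0.25P_{Hop}.
The reaction-function slope is 0.25, so a 4-unit rise in P_{Hop} moves P_{Go} by 0.25 × 4 = 1. Go's best response rises — the actions are strategic complements.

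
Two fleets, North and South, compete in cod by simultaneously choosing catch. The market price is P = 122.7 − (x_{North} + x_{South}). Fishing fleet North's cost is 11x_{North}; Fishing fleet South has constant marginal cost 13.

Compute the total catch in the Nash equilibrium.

73.8

Fishing fleet North's profit: π = x_{North}(122.7 − (x_{North} + x_{South})) − 11x_{North}.
∂π/∂x_{North} = 111.7 − 2x_{North} − x_{South} = 0, so x_{North} = 55.85 − 0.5x_{South}.
By the same steps for South: x_{South} = 54.85 − 0.5x_{North}.
Plugging x_{South} into North's best response: x_{North} = 55.85 − 0.5(54.85 − 0.5x_{North}) ⇒ 0.75x_{North} = 28.425, so x_{North} = 37.9.
Then x_{South} = 54.85 − 0.5·37.9 = 35.9.
Total catch: 37.9 + 35.9 = 73.8.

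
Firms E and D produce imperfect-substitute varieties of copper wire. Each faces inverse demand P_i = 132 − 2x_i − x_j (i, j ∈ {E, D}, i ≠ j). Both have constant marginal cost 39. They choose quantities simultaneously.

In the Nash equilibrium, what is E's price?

Firm E's profit: π = x_E(132 − 2x_E − x_D) − 39x_E.
∂π/∂x_E = 93 − 4x_E − x_D = 0 ⇒ x_E = 23.25 − 0.25x_D.
The game is symmetric, so in equilibrium x_D = x_E: the reaction function gives 1.25x_E = 23.25, hence x_E = 18.6.
P_E = 132 − 2·18.6 − 18.6 = 76.2.

76.2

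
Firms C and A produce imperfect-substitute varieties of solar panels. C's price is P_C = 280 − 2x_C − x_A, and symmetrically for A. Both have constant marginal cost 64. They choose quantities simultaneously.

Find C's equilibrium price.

150.4

Firm C's profit: π = x_C(280 − 2x_C − x_A) − 64x_C.
∂π/∂x_C = 216 − 4x_C − x_A = 0 ⇒ x_C = 54 − 0.25x_A.
Setting x_C = x_A in the reaction function: x_C = 54 − 0.25x_C, so x_C = 54 / 1.25 = 43.2.
P_C = 280 − 2·43.2 − 43.2 = 150.4.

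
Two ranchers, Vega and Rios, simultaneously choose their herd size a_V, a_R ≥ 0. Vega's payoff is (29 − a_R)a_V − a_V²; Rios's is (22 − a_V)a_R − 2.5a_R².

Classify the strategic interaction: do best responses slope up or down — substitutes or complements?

Expanding Vega's payoff: 29a_V − a_Ra_V − a_V².
∂π/∂a_V = 29 − a_R − 2a_V = 0, so a_V = 14.5 − 0.5a_R.
The best-response slope da_V/da_R = −0.5 < 0: the reaction function is downward-sloping, so the choices are strategic substitutes.

strategic substitutes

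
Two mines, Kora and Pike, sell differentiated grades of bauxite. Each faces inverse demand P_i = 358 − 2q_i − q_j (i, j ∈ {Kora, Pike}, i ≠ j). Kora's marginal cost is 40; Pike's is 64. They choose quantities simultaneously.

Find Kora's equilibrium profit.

8502.08

Mine Kora's profit: π = q_{Kora}(358 − 2q_{Kora} − q_{Pike}) − 40q_{Kora}.
∂π/∂q_{Kora} = 318 − 4q_{Kora} − q_{Pike} = 0 ⇒ q_{Kora} = 79.5 − 0.25q_{Pike}.
Similarly q_{Pike} = 73.5 − 0.25q_{Kora}.
Plugging q_{Pike} into Kora's best response: q_{Kora} = 79.5 − 0.25(73.5 − 0.25q_{Kora}) ⇒ 0.9375q_{Kora} = 61.125, so q_{Kora} = 65.2.
Then q_{Pike} = 73.5 − 0.25·65.2 = 57.2.
P_{Kora} = 358 − 2·65.2 − 57.2 = 170.4.
Profit = (170.4 − 40)·65.2 = 8502.08.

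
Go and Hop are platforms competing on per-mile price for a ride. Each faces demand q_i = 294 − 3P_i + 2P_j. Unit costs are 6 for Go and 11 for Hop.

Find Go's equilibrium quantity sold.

Go's profit: π = (P_{Go} − 6)(294 − 3P_{Go} + 2P_{Hop}).
∂π/∂P_{Go} = 312 − 6P_{Go} + 2P_{Hop} = 0 ⇒ P_{Go} = 52 + (1/3)P_{Hop}.
Similarly P_{Hop} = 54.5 + (1/3)P_{Go}.
Solving the two reaction functions simultaneously: (1 − (1/3)(1/3))P_{Go} = 52 + (1/3)·54.5, so (8/9)P_{Go} = 421/6 and P_{Go} = 78.9375.
Then P_{Hop} = 54.5 + (1/3)·78.9375 = 80.8125.
q_{Go} = 294 − 3·78.9375 + 2·80.8125 = 218.8125.

218.8125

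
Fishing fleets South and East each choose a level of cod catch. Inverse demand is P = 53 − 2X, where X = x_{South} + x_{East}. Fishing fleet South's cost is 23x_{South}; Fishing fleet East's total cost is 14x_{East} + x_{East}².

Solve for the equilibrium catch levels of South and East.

5.1, 4.8

Fishing fleet South's profit: π = x_{South}(53 − 2(x_{South} + x_{East})) − 23x_{South}.
∂π/∂x_{South} = 30 − 4x_{South} − 2x_{East} = 0, so x_{South} = 7.5 − 0.5x_{East}.
For East: ∂π/∂x_{East} = 39 − 6x_{East} − 2x_{South} = 0 ⇒ x_{East} = 6.5 − (1/3)x_{South}.
Solving the two reaction functions simultaneously: (1 − (−0.5)(−1/3))x_{South} = 7.5 − 0.5·6.5, so (5/6)x_{South} = 4.25 and x_{South} = 5.1.
Then x_{East} = 6.5 − (1/3)·5.1 = 4.8.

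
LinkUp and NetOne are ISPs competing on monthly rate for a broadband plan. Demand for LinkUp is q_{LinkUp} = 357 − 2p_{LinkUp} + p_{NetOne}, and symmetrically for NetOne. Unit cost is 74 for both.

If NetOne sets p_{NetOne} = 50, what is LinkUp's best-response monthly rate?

LinkUp's profit: π = (p_{LinkUp} − 74)(357 − 2p_{LinkUp} + p_{NetOne}).
∂π/∂p_{LinkUp} = 505 − 4p_{LinkUp} + p_{NetOne} = 0 ⇒ p_{LinkUp} = 126.25 + 0.25p_{NetOne}.
At p_{NetOne} = 50: p_{LinkUp} = 126.25 + 0.25·50 = 138.75.

138.75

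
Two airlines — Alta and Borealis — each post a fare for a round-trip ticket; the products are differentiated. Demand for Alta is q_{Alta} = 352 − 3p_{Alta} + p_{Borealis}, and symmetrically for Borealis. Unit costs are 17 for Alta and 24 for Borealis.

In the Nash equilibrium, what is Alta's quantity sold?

192.6

Alta's profit: π = (p_{Alta} − 17)(352 − 3p_{Alta} + p_{Borealis}).
∂π/∂p_{Alta} = 403 − 6p_{Alta} + p_{Borealis} = 0 ⇒ p_{Alta} = 403/6 + (1/6)p_{Borealis}.
Similarly p_{Borealis} = 212/3 + (1/6)p_{Alta}.
Plugging p_{Borealis} into Alta's best response: p_{Alta} = 403/6 + (1/6)(212/3 + (1/6)p_{Alta}) ⇒ (35/36)p_{Alta} = 1421/18, so p_{Alta} = 81.2.
Then p_{Borealis} = 212/3 + (1/6)·81.2 = 84.2.
q_{Alta} = 352 − 3·81.2 + 84.2 = 192.6.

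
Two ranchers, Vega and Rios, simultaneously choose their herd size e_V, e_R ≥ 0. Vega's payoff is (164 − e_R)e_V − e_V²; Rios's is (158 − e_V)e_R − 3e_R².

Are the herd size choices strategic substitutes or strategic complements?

Expanding Vega's payoff: 164e_V − e_Re_V − e_V².
∂π/∂e_V = 164 − e_R − 2e_V = 0, so e_V = 82 − 0.5e_R.
The best-response slope de_V/de_R = −0.5 < 0: the reaction function is downward-sloping, so the choices are strategic substitutes.

strategic substitutes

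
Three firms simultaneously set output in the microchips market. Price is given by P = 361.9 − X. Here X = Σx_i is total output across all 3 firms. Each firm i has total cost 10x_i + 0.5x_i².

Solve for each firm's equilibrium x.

70.38

A representative firm's profit is π_i = x_i(361.9 − X) − 10x_i − 0.5x_i², with X = x_i + Σ_{j≠i} x_j.
First-order condition: 351.9 − 3x_i − Σ_{j≠i} x_j = 0.
In a symmetric equilibrium every firm chooses the same x, so Σ_{j≠i} x_j = 2x. The condition becomes 351.9 − 5x = 0, giving x = 351.9/5 = 70.38.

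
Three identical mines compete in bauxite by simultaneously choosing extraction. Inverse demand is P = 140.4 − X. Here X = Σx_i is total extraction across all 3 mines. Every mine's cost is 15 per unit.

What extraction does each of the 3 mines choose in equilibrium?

31.35

A representative mine's profit is π_i = x_i(140.4 − X) − 15x_i, with X = x_i + Σ_{j≠i} x_j.
First-order condition: 125.4 − 2x_i − Σ_{j≠i} x_j = 0.
Imposing symmetry (x_j = x for all j) turns Σ_{j≠i} x_j into 2x, so 125.4 = 4x and x = 31.35.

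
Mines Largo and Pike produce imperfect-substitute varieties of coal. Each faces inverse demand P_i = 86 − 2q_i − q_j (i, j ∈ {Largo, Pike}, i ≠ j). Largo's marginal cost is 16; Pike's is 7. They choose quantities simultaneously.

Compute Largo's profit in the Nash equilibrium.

Mine Largo's profit: π = q_{Largo}(86 − 2q_{Largo} − q_{Pike}) − 16q_{Largo}.
∂π/∂q_{Largo} = 70 − 4q_{Largo} − q_{Pike} = 0 ⇒ q_{Largo} = 17.5 − 0.25q_{Pike}.
Similarly q_{Pike} = 19.75 − 0.25q_{Largo}.
Plugging q_{Pike} into Largo's best response: q_{Largo} = 17.5 − 0.25(19.75 − 0.25q_{Largo}) ⇒ 0.9375q_{Largo} = 12.5625, so q_{Largo} = 13.4.
Then q_{Pike} = 19.75 − 0.25·13.4 = 16.4.
P_{Largo} = 86 − 2·13.4 − 16.4 = 42.8.
Profit = (42.8 − 16)·13.4 = 359.12.

359.12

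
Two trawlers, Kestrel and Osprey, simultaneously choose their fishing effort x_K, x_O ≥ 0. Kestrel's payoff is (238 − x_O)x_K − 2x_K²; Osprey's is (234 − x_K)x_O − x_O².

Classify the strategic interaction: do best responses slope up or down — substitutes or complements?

Expanding Kestrel's payoff: 238x_K − x_Ox_K − 2x_K².
∂π/∂x_K = 238 − x_O − 4x_K = 0, so x_K = 59.5 − 0.25x_O.
The best-response slope dx_K/dx_O = −0.25 < 0: the reaction function is downward-sloping, so the choices are strategic substitutes.

strategic substitutes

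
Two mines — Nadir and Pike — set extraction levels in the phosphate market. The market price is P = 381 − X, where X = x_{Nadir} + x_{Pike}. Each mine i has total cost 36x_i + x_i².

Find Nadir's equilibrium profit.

9522

Mine Nadir's profit: π = x_{Nadir}(381 − (x_{Nadir} + x_{Pike})) − 36x_{Nadir} − x_{Nadir}².
∂π/∂x_{Nadir} = 345 − 4x_{Nadir} − x_{Pike} = 0, so x_{Nadir} = 86.25 − 0.25x_{Pike}.
The game is symmetric, so in equilibrium x_{Pike} = x_{Nadir}: the reaction function gives 1.25x_{Nadir} = 86.25, hence x_{Nadir} = 69.
Price P = 381 − 138 = 243.
Nadir's profit: (243 − 36)·69 − (69)² = 9522.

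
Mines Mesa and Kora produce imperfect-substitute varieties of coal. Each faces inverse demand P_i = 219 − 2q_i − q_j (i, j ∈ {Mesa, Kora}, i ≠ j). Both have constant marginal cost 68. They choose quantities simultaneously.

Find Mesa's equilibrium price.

Mine Mesa's profit: π = q_{Mesa}(219 − 2q_{Mesa} − q_{Kora}) − 68q_{Mesa}.
∂π/∂q_{Mesa} = 151 − 4q_{Mesa} − q_{Kora} = 0 ⇒ q_{Mesa} = 37.75 − 0.25q_{Kora}.
The game is symmetric, so in equilibrium q_{Kora} = q_{Mesa}: the reaction function gives 1.25q_{Mesa} = 37.75, hence q_{Mesa} = 30.2.
P_{Mesa} = 219 − 2·30.2 − 30.2 = 128.4.

128.4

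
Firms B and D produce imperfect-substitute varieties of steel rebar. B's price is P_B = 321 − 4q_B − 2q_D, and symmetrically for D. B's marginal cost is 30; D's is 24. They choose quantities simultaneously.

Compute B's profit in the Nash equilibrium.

Firm B's profit: π = q_B(321 − 4q_B − 2q_D) − 30q_B.
∂π/∂q_B = 291 − 8q_B − 2q_D = 0 ⇒ q_B = 36.375 − 0.25q_D.
Similarly q_D = 37.125 − 0.25q_B.
Plugging q_D into B's best response: q_B = 36.375 − 0.25(37.125 − 0.25q_B) ⇒ 0.9375q_B = 867/32, so q_B = 28.9.
Then q_D = 37.125 − 0.25·28.9 = 29.9.
P_B = 321 − 4·28.9 − 2·29.9 = 145.6.
Profit = (145.6 − 30)·28.9 = 3340.84.

3340.84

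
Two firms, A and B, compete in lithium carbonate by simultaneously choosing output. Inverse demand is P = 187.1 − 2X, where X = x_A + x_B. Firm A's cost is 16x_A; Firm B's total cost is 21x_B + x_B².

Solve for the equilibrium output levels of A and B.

34.72, 16.11

Firm A's profit: π = x_A(187.1 − 2(x_A + x_B)) − 16x_A.
∂π/∂x_A = 171.1 − 4x_A − 2x_B = 0, so x_A = 42.775 − 0.5x_B.
For B: ∂π/∂x_B = 166.1 − 6x_B − 2x_A = 0 ⇒ x_B = 1661/60 − (1/3)x_A.
Plugging x_B into A's best response: x_A = 42.775 − 0.5(1661/60 − (1/3)x_A) ⇒ (5/6)x_A = 434/15, so x_A = 34.72.
Then x_B = 1661/60 − (1/3)·34.72 = 16.11.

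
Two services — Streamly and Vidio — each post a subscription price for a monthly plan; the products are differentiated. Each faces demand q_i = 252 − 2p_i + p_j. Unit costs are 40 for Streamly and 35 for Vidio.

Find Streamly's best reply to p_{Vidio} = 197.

132.25

Streamly's profit: π = (p_{Streamly} − 40)(252 − 2p_{Streamly} + p_{Vidio}).
∂π/∂p_{Streamly} = 332 − 4p_{Streamly} + p_{Vidio} = 0 ⇒ p_{Streamly} = 83 + 0.25p_{Vidio}.
At p_{Vidio} = 197: p_{Streamly} = 83 + 0.25·197 = 132.25.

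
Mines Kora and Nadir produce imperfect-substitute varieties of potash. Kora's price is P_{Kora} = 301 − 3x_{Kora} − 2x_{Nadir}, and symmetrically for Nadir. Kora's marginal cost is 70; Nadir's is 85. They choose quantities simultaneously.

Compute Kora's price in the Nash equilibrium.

Mine Kora's profit: π = x_{Kora}(301 − 3x_{Kora} − 2x_{Nadir}) − 70x_{Kora}.
∂π/∂x_{Kora} = 231 − 6x_{Kora} − 2x_{Nadir} = 0 ⇒ x_{Kora} = 38.5 − (1/3)x_{Nadir}.
Similarly x_{Nadir} = 36 − (1/3)x_{Kora}.
Substituting the second reaction function into the first: x_{Kora} = 38.5 − (1/3)(36 − (1/3)x_{Kora}), which gives (8/9)x_{Kora} = 26.5 ⇒ x_{Kora} = 29.8125.
Then x_{Nadir} = 36 − (1/3)·29.8125 = 26.0625.
P_{Kora} = 301 − 3·29.8125 − 2·26.0625 = 159.4375.

159.4375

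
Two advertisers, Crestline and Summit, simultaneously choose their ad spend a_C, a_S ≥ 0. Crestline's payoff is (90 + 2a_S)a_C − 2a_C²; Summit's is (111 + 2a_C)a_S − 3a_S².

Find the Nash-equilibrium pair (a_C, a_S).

38.1, 31.2

Expanding Crestline's payoff: 90a_C + 2a_Sa_C − 2a_C².
∂π/∂a_C = 90 + 2a_S − 4a_C = 0, so a_C = 22.5 + 0.5a_S.
Likewise for Summit: a_S = 18.5 + (1/3)a_C.
Substituting the second reaction function into the first: a_C = 22.5 + 0.5(18.5 + (1/3)a_C), which gives (5/6)a_C = 31.75 ⇒ a_C = 38.1.
Then a_S = 18.5 + (1/3)·38.1 = 31.2.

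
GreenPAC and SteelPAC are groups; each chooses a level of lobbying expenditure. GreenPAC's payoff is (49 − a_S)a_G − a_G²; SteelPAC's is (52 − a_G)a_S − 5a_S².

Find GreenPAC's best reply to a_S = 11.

19

Expanding GreenPAC's payoff: 49a_G − a_Sa_G − a_G².
∂π/∂a_G = 49 − a_S − 2a_G = 0, so a_G = 24.5 − 0.5a_S.
At a_S = 11: a_G = 24.5 − 0.5·11 = 19.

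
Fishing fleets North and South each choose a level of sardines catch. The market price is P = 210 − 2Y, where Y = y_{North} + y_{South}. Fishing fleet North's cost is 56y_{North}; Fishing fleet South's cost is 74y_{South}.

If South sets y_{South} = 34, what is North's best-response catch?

21.5

Fishing fleet North's profit: π = y_{North}(210 − 2(y_{North} + y_{South})) − 56y_{North}.
∂π/∂y_{North} = 154 − 4y_{North} − 2y_{South} = 0, so y_{North} = 38.5 − 0.5y_{South}.
At y_{South} = 34: y_{North} = 38.5 − 0.5·34 = 21.5.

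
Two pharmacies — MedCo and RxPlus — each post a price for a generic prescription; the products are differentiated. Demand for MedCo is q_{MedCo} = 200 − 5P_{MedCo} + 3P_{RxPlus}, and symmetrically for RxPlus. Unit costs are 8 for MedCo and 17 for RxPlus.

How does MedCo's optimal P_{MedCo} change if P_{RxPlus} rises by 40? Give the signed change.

12

MedCo's profit: π = (P_{MedCo} − 8)(200 − 5P_{MedCo} + 3P_{RxPlus}).
∂π/∂P_{MedCo} = 240 − 10P_{MedCo} + 3P_{RxPlus} = 0 ⇒ P_{MedCo} = 24 + 0.3P_{RxPlus}.
The reaction-function slope is 0.3, so a 40-unit rise in P_{RxPlus} moves P_{MedCo} by 0.3 × 40 = 12. MedCo's best response rises — the actions are strategic complements.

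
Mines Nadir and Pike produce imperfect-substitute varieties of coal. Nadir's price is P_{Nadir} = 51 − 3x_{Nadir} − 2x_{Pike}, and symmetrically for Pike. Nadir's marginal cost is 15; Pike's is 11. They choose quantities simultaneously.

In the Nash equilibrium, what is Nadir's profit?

54.1875

Mine Nadir's profit: π = x_{Nadir}(51 − 3x_{Nadir} − 2x_{Pike}) − 15x_{Nadir}.
∂π/∂x_{Nadir} = 36 − 6x_{Nadir} − 2x_{Pike} = 0 ⇒ x_{Nadir} = 6 − (1/3)x_{Pike}.
Similarly x_{Pike} = 20/3 − (1/3)x_{Nadir}.
Plugging x_{Pike} into Nadir's best response: x_{Nadir} = 6 − (1/3)(20/3 − (1/3)x_{Nadir}) ⇒ (8/9)x_{Nadir} = 34/9, so x_{Nadir} = 4.25.
Then x_{Pike} = 20/3 − (1/3)·4.25 = 5.25.
P_{Nadir} = 51 − 3·4.25 − 2·5.25 = 27.75.
Profit = (27.75 − 15)·4.25 = 54.1875.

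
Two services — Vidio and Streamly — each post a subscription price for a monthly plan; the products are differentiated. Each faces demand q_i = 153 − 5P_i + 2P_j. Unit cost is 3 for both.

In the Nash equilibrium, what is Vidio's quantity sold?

90

Vidio's profit: π = (P_{Vidio} − 3)(153 − 5P_{Vidio} + 2P_{Streamly}).
∂π/∂P_{Vidio} = 168 − 10P_{Vidio} + 2P_{Streamly} = 0 ⇒ P_{Vidio} = 16.8 + 0.2P_{Streamly}.
By symmetry P_{Streamly} = P_{Vidio}; substituting into the reaction function, 0.8P_{Vidio} = 16.8 and P_{Vidio} = 21.
q_{Vidio} = 153 − 5·21 + 2·21 = 90.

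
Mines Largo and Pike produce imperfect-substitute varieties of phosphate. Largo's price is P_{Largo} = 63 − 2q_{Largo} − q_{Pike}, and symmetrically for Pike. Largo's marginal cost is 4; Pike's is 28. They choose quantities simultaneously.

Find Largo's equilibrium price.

30.8

Mine Largo's profit: π = q_{Largo}(63 − 2q_{Largo} − q_{Pike}) − 4q_{Largo}.
∂π/∂q_{Largo} = 59 − 4q_{Largo} − q_{Pike} = 0 ⇒ q_{Largo} = 14.75 − 0.25q_{Pike}.
Similarly q_{Pike} = 8.75 − 0.25q_{Largo}.
Substituting the second reaction function into the first: q_{Largo} = 14.75 − 0.25(8.75 − 0.25q_{Largo}), which gives 0.9375q_{Largo} = 12.5625 ⇒ q_{Largo} = 13.4.
Then q_{Pike} = 8.75 − 0.25·13.4 = 5.4.
P_{Largo} = 63 − 2·13.4 − 5.4 = 30.8.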